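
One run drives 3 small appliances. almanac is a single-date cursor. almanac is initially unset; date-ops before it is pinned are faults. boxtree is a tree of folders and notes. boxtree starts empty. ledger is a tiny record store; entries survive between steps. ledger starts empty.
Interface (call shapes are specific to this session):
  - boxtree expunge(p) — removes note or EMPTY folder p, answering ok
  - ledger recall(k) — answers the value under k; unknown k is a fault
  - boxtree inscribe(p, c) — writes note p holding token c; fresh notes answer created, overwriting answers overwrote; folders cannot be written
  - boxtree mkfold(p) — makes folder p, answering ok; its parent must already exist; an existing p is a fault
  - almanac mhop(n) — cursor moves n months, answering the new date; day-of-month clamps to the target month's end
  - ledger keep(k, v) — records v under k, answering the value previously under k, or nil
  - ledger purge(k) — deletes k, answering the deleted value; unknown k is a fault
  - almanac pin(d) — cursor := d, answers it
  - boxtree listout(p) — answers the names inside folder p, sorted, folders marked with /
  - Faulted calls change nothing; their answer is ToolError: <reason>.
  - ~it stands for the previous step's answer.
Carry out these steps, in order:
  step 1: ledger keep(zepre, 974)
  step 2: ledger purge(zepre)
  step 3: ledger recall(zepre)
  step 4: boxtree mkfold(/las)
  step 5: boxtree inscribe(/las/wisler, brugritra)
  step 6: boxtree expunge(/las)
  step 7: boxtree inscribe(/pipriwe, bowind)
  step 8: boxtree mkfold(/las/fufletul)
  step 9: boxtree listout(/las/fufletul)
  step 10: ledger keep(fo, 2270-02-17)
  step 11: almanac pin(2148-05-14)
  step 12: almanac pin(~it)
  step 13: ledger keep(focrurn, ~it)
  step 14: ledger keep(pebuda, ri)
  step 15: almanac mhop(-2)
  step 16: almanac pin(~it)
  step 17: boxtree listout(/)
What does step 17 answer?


Answer: [las/, pipriwe]

Derivation:
Now I run ledger keep passing zepre, 974, — result: nil.
I call ledger purge passing zepre: 974.
Invoking ledger recall passing zepre, — result: ToolError: no such key zepre.
I use boxtree mkfold passing /las, giving ok.
Next I call boxtree inscribe passing /las/wisler, brugritra, — result: created.
Invoking boxtree expunge passing /las, and see ToolError: not empty.
Next I call boxtree inscribe passing /pipriwe, bowind, and see created.
Using boxtree mkfold passing /las/fufletul, and observe ok.
I use boxtree listout passing /las/fufletul, and see [].
I use ledger keep passing fo, 2270-02-17, and see nil.
Calling almanac pin passing 2148-05-14, and see 2148-05-14.
Invoking almanac pin passing ~it: 2148-05-14.
I invoke ledger keep passing focrurn, ~it, and get nil.
Then ledger keep passing pebuda, ri, yielding nil.
Next I call almanac mhop passing -2, and get 2148-03-14.
Now I run almanac pin passing ~it, which returns 2148-03-14.
I invoke boxtree listout passing /, — result: [las/, pipriwe].


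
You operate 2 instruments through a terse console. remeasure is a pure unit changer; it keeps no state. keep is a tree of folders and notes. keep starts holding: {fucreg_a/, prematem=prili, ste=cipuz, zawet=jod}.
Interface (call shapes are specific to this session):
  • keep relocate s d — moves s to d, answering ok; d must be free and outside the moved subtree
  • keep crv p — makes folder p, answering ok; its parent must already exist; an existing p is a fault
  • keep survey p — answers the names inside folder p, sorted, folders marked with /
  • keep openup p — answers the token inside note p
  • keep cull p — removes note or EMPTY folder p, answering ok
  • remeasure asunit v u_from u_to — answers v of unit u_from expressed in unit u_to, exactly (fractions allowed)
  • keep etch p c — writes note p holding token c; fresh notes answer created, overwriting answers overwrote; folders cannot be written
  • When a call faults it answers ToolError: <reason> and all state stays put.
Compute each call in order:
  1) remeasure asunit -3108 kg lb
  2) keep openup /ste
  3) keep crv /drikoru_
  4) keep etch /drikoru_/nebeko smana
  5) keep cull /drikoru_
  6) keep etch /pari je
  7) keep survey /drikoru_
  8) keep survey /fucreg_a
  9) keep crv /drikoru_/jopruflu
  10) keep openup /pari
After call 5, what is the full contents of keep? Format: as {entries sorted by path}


Answer: {drikoru_/, drikoru_/nebeko=smana, fucreg_a/, prematem=prili, ste=cipuz, zawet=jod}

Derivation:
→ remeasure asunit(v: -3108, u_from: kg, u_to: lb)
← -44400000000/6479891
→ keep openup(p: /ste)
← cipuz
→ keep crv(p: /drikoru_)
← ok
→ keep etch(p: /drikoru_/nebeko, c: smana)
← created
→ keep cull(p: /drikoru_)
← ToolError: not empty
→ keep etch(p: /pari, c: je)
← created
→ keep survey(p: /drikoru_)
← [nebeko]
→ keep survey(p: /fucreg_a)
← []
→ keep crv(p: /drikoru_/jopruflu)
← ok
→ keep openup(p: /pari)
← je


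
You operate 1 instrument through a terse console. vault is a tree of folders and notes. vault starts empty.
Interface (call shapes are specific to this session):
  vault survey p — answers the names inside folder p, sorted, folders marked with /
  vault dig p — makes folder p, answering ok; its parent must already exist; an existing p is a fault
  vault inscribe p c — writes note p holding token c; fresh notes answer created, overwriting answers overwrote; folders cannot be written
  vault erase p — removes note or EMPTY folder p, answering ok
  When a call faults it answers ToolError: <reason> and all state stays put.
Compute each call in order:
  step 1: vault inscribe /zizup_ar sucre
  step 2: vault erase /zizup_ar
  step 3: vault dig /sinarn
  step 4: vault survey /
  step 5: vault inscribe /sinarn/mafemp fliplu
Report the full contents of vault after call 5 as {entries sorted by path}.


$ vault inscribe /zizup_ar sucre
[out] created
$ vault erase /zizup_ar
[out] ok
$ vault dig /sinarn
[out] ok
$ vault survey /
[out] [sinarn/]
$ vault inscribe /sinarn/mafemp fliplu
[out] created

Answer: {sinarn/, sinarn/mafemp=fliplu}


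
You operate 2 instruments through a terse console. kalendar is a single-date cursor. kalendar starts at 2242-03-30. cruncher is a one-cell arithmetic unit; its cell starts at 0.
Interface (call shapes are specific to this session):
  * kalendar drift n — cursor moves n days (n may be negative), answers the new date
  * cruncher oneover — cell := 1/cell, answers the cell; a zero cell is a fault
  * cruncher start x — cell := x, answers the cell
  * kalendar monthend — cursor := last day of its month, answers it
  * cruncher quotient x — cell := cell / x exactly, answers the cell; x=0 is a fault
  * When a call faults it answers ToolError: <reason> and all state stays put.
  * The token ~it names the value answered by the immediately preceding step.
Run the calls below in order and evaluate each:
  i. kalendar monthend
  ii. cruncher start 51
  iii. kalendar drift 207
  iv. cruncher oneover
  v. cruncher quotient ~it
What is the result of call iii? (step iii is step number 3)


Answer: 2242-10-24

Derivation:
# kalendar monthend() : 2242-03-31
# cruncher start(x='51') : 51
# kalendar drift(n='207') : 2242-10-24
# cruncher oneover() : 1/51
# cruncher quotient(x='~it') : 1


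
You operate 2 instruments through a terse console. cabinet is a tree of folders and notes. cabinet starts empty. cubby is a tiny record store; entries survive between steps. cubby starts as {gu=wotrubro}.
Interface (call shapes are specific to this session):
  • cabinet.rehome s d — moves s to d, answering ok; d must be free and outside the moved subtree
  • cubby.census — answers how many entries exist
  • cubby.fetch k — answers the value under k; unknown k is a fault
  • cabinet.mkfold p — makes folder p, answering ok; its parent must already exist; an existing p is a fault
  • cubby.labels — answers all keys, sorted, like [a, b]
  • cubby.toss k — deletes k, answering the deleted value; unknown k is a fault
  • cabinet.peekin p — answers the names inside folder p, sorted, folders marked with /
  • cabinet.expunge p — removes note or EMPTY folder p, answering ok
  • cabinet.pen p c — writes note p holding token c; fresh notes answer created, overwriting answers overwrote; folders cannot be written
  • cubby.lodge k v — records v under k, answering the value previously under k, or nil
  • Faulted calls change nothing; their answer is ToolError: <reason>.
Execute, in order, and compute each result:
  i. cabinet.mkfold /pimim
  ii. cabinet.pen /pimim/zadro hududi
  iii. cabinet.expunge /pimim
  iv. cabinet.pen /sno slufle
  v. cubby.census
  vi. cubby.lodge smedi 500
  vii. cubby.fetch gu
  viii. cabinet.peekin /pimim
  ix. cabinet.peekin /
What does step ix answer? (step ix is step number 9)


Answer: [pimim/, sno]

Derivation:
// cabinet.mkfold(p: /pimim) ~> ok
// cabinet.pen(p: /pimim/zadro, c: hududi) ~> created
// cabinet.expunge(p: /pimim) ~> ToolError: not empty
// cabinet.pen(p: /sno, c: slufle) ~> created
// cubby.census() ~> 1
// cubby.lodge(k: smedi, v: 500) ~> nil
// cubby.fetch(k: gu) ~> wotrubro
// cabinet.peekin(p: /pimim) ~> [zadro]
// cabinet.peekin(p: /) ~> [pimim/, sno]


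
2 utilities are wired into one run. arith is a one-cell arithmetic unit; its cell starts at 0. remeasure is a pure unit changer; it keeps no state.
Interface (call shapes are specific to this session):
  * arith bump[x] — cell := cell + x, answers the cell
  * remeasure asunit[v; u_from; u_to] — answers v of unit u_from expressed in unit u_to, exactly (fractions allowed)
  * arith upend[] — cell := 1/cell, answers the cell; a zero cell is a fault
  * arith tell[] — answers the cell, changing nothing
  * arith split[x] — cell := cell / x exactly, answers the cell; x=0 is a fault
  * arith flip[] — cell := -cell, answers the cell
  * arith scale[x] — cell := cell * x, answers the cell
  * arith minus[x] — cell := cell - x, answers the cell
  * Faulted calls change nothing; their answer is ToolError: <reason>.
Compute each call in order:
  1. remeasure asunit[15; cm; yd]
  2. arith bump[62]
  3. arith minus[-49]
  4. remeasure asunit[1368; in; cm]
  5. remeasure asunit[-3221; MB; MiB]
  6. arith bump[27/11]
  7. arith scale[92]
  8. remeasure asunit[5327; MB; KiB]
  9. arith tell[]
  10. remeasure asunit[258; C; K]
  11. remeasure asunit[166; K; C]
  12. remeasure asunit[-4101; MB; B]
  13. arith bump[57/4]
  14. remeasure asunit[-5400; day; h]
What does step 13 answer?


Answer: 459891/44

Derivation:
·→ remeasure asunit(v='15', u_from='cm', u_to='yd')
·← 125/762
·→ arith bump(x='62')
·← 62
·→ arith minus(x='-49')
·← 111
·→ remeasure asunit(v='1368', u_from='in', u_to='cm')
·← 86868/25
·→ remeasure asunit(v='-3221', u_from='MB', u_to='MiB')
·← -50328125/16384
·→ arith bump(x='27/11')
·← 1248/11
·→ arith scale(x='92')
·← 114816/11
·→ remeasure asunit(v='5327', u_from='MB', u_to='KiB')
·← 83234375/16
·→ arith tell()
·← 114816/11
·→ remeasure asunit(v='258', u_from='C', u_to='K')
·← 10623/20
·→ remeasure asunit(v='166', u_from='K', u_to='C')
·← -2143/20
·→ remeasure asunit(v='-4101', u_from='MB', u_to='B')
·← -4101000000
·→ arith bump(x='57/4')
·← 459891/44
·→ remeasure asunit(v='-5400', u_from='day', u_to='h')
·← -129600


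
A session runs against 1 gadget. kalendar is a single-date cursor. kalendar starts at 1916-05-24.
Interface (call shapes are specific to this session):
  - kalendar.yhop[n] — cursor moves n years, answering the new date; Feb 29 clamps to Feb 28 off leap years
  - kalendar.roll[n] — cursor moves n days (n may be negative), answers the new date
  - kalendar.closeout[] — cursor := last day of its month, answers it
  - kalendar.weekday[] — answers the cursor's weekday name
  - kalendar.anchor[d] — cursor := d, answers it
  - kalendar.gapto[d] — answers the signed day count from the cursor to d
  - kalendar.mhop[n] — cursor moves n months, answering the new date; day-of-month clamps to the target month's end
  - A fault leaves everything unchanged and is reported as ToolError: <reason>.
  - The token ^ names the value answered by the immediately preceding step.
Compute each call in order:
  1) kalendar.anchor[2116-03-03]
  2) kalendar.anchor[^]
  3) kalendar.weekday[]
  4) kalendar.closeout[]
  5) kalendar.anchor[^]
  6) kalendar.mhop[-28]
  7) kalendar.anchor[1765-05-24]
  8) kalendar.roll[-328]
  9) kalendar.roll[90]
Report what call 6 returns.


Answer: 2113-11-30

Derivation:
-- anchor(d: 2116-03-03) ~> 2116-03-03
-- anchor(d: ^) ~> 2116-03-03
-- weekday() ~> Tuesday
-- closeout() ~> 2116-03-31
-- anchor(d: ^) ~> 2116-03-31
-- mhop(n: -28) ~> 2113-11-30
-- anchor(d: 1765-05-24) ~> 1765-05-24
-- roll(n: -328) ~> 1764-06-30
-- roll(n: 90) ~> 1764-09-28


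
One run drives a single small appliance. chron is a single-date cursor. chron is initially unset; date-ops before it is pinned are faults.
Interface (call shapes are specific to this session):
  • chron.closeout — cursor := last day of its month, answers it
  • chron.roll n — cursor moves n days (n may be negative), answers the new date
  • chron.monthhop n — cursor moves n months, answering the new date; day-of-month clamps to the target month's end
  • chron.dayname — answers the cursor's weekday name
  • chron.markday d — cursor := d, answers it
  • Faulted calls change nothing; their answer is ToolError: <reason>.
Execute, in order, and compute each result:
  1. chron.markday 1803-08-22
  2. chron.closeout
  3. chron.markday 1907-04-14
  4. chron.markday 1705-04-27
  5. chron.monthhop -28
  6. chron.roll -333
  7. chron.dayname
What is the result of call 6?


# 1. chron.markday(d='1803-08-22') : 1803-08-22
# 2. chron.closeout() : 1803-08-31
# 3. chron.markday(d='1907-04-14') : 1907-04-14
# 4. chron.markday(d='1705-04-27') : 1705-04-27
# 5. chron.monthhop(n='-28') : 1702-12-27
# 6. chron.roll(n='-333') : 1702-01-28
# 7. chron.dayname() : Saturday

Answer: 1702-01-28


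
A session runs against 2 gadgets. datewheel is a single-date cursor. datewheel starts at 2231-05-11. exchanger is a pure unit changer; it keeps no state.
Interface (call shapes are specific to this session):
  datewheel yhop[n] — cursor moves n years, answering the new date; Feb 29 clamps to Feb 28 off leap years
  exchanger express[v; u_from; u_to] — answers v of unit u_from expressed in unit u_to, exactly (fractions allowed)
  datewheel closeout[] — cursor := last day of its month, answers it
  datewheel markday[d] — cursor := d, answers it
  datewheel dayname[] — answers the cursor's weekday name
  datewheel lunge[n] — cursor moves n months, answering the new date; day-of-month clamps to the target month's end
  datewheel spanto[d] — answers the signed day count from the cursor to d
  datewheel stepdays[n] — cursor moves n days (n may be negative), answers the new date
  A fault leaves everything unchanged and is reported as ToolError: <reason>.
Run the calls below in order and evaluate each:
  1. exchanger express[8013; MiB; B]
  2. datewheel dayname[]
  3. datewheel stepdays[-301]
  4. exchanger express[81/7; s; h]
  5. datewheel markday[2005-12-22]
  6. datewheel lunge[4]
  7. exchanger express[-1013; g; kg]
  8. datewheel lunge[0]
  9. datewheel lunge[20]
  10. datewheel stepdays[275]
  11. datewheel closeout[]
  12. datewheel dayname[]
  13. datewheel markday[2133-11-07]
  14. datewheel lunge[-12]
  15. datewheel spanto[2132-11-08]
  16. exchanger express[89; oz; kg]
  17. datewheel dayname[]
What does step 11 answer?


Step: exchanger express[v=8013; u_from=MiB; u_to=B]
Result: 8402239488
Step: datewheel dayname[]
Result: Wednesday
Step: datewheel stepdays[n=-301]
Result: 2230-07-14
Step: exchanger express[v=81/7; u_from=s; u_to=h]
Result: 9/2800
Step: datewheel markday[d=2005-12-22]
Result: 2005-12-22
Step: datewheel lunge[n=4]
Result: 2006-04-22
Step: exchanger express[v=-1013; u_from=g; u_to=kg]
Result: -1013/1000
Step: datewheel lunge[n=0]
Result: 2006-04-22
Step: datewheel lunge[n=20]
Result: 2007-12-22
Step: datewheel stepdays[n=275]
Result: 2008-09-22
Step: datewheel closeout[]
Result: 2008-09-30
Step: datewheel dayname[]
Result: Tuesday
Step: datewheel markday[d=2133-11-07]
Result: 2133-11-07
Step: datewheel lunge[n=-12]
Result: 2132-11-07
Step: datewheel spanto[d=2132-11-08]
Result: 1
Step: exchanger express[v=89; u_from=oz; u_to=kg]
Result: 4036972093/1600000000
Step: datewheel dayname[]
Result: Friday

Answer: 2008-09-30


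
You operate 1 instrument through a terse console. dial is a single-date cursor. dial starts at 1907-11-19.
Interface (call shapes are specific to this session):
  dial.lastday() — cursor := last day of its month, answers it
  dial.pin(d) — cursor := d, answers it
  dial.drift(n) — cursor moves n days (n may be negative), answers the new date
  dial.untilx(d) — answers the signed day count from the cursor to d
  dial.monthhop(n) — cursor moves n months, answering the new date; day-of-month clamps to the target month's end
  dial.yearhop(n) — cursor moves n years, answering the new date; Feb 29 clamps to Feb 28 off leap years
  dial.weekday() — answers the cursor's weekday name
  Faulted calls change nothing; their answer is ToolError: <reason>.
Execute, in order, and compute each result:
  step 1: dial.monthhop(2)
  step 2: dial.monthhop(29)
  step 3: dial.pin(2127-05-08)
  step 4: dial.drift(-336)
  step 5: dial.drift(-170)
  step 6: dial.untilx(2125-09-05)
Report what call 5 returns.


% dial.monthhop n='2'
:: 1908-01-19
% dial.monthhop n='29'
:: 1910-06-19
% dial.pin d='2127-05-08'
:: 2127-05-08
% dial.drift n='-336'
:: 2126-06-06
% dial.drift n='-170'
:: 2125-12-18
% dial.untilx d='2125-09-05'
:: -104

Answer: 2125-12-18


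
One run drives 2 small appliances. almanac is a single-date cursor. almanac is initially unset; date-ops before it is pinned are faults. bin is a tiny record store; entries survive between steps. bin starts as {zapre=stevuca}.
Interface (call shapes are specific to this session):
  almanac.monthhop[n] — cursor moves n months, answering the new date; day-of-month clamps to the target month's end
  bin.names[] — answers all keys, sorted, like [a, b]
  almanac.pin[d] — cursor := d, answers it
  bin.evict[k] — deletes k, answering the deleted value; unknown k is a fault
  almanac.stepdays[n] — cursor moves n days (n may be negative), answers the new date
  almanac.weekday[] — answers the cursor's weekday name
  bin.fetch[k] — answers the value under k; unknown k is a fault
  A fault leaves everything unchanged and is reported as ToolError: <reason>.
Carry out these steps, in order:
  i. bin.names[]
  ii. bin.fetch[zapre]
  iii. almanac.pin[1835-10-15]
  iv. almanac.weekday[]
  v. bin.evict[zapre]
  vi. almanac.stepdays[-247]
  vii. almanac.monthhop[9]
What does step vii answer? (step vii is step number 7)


Answer: 1835-11-10

Derivation:
>>> bin.names
:: [zapre]
>>> bin.fetch k→zapre
:: stevuca
>>> almanac.pin d→1835-10-15
:: 1835-10-15
>>> almanac.weekday
:: Thursday
>>> bin.evict k→zapre
:: stevuca
>>> almanac.stepdays n→-247
:: 1835-02-10
>>> almanac.monthhop n→9
:: 1835-11-10


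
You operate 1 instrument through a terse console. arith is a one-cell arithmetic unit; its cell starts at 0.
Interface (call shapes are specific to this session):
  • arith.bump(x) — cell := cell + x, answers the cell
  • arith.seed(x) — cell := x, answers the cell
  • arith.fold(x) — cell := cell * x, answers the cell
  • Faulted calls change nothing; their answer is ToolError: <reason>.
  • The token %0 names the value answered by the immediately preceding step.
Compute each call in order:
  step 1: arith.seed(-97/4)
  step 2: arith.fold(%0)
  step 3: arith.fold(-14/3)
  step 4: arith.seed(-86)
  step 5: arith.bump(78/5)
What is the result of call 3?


Answer: -65863/24

Derivation:
Act: seed[x: -97/4]
Obs: -97/4
Act: fold[x: %0]
Obs: 9409/16
Act: fold[x: -14/3]
Obs: -65863/24
Act: seed[x: -86]
Obs: -86
Act: bump[x: 78/5]
Obs: -352/5


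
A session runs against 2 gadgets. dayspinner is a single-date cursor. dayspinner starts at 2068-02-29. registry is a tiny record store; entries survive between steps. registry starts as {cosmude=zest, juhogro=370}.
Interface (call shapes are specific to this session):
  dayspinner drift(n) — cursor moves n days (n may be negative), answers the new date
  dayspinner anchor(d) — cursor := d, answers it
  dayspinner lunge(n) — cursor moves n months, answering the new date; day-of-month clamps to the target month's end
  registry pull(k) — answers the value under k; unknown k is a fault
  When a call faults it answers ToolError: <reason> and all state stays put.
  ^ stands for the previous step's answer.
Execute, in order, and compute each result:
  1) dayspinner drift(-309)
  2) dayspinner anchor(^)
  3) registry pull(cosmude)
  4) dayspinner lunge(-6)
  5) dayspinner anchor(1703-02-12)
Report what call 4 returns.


-> dayspinner drift(n=-309)
<- 2067-04-26
-> dayspinner anchor(d=^)
<- 2067-04-26
-> registry pull(k=cosmude)
<- zest
-> dayspinner lunge(n=-6)
<- 2066-10-26
-> dayspinner anchor(d=1703-02-12)
<- 1703-02-12

Answer: 2066-10-26


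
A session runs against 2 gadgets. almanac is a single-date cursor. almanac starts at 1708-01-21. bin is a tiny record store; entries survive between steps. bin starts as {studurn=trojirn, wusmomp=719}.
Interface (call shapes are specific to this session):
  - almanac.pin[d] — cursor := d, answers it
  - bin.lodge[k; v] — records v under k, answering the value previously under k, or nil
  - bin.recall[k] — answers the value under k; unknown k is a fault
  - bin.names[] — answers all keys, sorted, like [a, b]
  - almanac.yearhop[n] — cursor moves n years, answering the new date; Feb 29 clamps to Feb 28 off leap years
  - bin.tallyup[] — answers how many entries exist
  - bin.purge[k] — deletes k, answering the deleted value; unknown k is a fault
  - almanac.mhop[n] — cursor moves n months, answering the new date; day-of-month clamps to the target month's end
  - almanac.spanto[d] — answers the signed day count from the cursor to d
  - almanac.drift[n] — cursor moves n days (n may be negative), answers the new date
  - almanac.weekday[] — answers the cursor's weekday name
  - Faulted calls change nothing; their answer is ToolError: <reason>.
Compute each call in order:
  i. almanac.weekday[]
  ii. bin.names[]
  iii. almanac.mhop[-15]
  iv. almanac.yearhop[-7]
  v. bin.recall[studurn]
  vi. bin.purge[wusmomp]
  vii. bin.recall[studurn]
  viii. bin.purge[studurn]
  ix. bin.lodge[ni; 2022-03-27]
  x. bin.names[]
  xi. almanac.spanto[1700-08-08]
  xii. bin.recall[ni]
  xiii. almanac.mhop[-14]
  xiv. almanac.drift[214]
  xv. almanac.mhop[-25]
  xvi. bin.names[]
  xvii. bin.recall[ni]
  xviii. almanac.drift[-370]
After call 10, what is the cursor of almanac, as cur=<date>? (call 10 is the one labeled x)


>> weekday()
<< Saturday
>> names()
<< [studurn, wusmomp]
>> mhop(n=-15)
<< 1706-10-21
>> yearhop(n=-7)
<< 1699-10-21
>> recall(k=studurn)
<< trojirn
>> purge(k=wusmomp)
<< 719
>> recall(k=studurn)
<< trojirn
>> purge(k=studurn)
<< trojirn
>> lodge(k=ni, v=2022-03-27)
<< nil
>> names()
<< [ni]
>> spanto(d=1700-08-08)
<< 291
>> recall(k=ni)
<< 2022-03-27
>> mhop(n=-14)
<< 1698-08-21
>> drift(n=214)
<< 1699-03-23
>> mhop(n=-25)
<< 1697-02-23
>> names()
<< [ni]
>> recall(k=ni)
<< 2022-03-27
>> drift(n=-370)
<< 1696-02-19

Answer: cur=1699-10-21


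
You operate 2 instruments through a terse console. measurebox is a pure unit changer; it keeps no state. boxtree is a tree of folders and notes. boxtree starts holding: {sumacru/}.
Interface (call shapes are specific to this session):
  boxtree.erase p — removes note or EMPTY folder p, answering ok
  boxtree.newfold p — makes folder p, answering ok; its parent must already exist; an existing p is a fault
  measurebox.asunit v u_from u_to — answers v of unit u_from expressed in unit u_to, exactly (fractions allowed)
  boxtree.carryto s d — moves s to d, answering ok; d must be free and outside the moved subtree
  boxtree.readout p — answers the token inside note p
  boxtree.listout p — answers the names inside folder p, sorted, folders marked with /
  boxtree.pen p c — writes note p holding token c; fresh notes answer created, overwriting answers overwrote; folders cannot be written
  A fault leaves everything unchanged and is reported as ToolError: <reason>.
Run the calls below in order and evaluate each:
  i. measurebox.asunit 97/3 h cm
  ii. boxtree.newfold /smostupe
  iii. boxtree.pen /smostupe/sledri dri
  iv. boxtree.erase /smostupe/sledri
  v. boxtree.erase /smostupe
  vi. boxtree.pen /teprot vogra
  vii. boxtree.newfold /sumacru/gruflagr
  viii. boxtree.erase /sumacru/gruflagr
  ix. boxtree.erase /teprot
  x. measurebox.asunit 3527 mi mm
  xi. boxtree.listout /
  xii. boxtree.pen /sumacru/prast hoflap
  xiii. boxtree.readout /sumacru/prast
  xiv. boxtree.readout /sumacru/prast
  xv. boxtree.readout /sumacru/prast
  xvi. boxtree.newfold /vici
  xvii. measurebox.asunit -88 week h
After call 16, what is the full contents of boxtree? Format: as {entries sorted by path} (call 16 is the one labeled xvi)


! 1. measurebox.asunit(v→97/3, u_from→h, u_to→cm) == ToolError: incompatible units
! 2. boxtree.newfold(p→/smostupe) == ok
! 3. boxtree.pen(p→/smostupe/sledri, c→dri) == created
! 4. boxtree.erase(p→/smostupe/sledri) == ok
! 5. boxtree.erase(p→/smostupe) == ok
! 6. boxtree.pen(p→/teprot, c→vogra) == created
! 7. boxtree.newfold(p→/sumacru/gruflagr) == ok
! 8. boxtree.erase(p→/sumacru/gruflagr) == ok
! 9. boxtree.erase(p→/teprot) == ok
! 10. measurebox.asunit(v→3527, u_from→mi, u_to→mm) == 5676156288
! 11. boxtree.listout(p→/) == [sumacru/]
! 12. boxtree.pen(p→/sumacru/prast, c→hoflap) == created
! 13. boxtree.readout(p→/sumacru/prast) == hoflap
! 14. boxtree.readout(p→/sumacru/prast) == hoflap
! 15. boxtree.readout(p→/sumacru/prast) == hoflap
! 16. boxtree.newfold(p→/vici) == ok
! 17. measurebox.asunit(v→-88, u_from→week, u_to→h) == -14784

Answer: {sumacru/, sumacru/prast=hoflap, vici/}


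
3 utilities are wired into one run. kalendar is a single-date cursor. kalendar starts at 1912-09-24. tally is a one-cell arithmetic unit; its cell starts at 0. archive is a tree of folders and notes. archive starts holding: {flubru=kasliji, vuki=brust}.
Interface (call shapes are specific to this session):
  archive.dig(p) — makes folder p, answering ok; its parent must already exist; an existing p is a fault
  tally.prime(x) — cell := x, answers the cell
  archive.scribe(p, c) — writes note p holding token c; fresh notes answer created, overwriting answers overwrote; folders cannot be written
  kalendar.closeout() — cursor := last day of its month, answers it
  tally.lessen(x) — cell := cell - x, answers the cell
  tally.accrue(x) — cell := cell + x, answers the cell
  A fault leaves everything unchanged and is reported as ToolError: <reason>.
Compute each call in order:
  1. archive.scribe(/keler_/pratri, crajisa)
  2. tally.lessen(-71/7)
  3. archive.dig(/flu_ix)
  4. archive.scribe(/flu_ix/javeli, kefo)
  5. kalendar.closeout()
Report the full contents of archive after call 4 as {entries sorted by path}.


I invoke archive.scribe passing p: /keler_/pratri, c: crajisa, and see ToolError: no parent.
I call tally.lessen passing x: -71/7: 71/7.
I invoke archive.dig passing p: /flu_ix: ok.
Next I call archive.scribe passing p: /flu_ix/javeli, c: kefo, → created.
Using kalendar.closeout, and see 1912-09-30.

Answer: {flu_ix/, flu_ix/javeli=kefo, flubru=kasliji, vuki=brust}


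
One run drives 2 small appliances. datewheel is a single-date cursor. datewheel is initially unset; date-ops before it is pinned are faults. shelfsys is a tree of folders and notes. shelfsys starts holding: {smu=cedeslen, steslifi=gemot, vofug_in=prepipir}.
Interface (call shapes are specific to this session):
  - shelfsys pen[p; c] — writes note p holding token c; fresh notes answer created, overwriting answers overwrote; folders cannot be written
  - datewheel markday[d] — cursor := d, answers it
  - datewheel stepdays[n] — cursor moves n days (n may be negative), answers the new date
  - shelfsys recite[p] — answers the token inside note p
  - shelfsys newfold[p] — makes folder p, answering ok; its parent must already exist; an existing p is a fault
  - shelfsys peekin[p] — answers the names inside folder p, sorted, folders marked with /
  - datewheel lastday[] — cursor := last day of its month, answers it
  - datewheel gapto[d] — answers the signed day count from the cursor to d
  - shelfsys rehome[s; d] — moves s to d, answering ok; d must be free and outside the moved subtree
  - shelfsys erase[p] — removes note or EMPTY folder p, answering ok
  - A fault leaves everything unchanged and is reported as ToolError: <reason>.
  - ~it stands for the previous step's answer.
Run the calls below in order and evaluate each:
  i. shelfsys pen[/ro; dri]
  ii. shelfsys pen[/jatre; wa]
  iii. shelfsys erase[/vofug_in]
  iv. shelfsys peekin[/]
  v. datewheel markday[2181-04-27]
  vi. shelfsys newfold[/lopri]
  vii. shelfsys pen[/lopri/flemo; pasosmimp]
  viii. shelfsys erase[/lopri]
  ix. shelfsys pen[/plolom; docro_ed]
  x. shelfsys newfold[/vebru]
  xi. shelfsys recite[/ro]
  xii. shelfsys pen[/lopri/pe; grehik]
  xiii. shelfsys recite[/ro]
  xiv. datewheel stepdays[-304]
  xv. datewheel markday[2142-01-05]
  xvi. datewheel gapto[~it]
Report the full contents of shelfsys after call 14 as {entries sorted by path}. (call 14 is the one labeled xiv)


-- shelfsys pen(p→/ro, c→dri) => created
-- shelfsys pen(p→/jatre, c→wa) => created
-- shelfsys erase(p→/vofug_in) => ok
-- shelfsys peekin(p→/) => [jatre, ro, smu, steslifi]
-- datewheel markday(d→2181-04-27) => 2181-04-27
-- shelfsys newfold(p→/lopri) => ok
-- shelfsys pen(p→/lopri/flemo, c→pasosmimp) => created
-- shelfsys erase(p→/lopri) => ToolError: not empty
-- shelfsys pen(p→/plolom, c→docro_ed) => created
-- shelfsys newfold(p→/vebru) => ok
-- shelfsys recite(p→/ro) => dri
-- shelfsys pen(p→/lopri/pe, c→grehik) => created
-- shelfsys recite(p→/ro) => dri
-- datewheel stepdays(n→-304) => 2180-06-27
-- datewheel markday(d→2142-01-05) => 2142-01-05
-- datewheel gapto(d→~it) => 0

Answer: {jatre=wa, lopri/, lopri/flemo=pasosmimp, lopri/pe=grehik, plolom=docro_ed, ro=dri, smu=cedeslen, steslifi=gemot, vebru/}


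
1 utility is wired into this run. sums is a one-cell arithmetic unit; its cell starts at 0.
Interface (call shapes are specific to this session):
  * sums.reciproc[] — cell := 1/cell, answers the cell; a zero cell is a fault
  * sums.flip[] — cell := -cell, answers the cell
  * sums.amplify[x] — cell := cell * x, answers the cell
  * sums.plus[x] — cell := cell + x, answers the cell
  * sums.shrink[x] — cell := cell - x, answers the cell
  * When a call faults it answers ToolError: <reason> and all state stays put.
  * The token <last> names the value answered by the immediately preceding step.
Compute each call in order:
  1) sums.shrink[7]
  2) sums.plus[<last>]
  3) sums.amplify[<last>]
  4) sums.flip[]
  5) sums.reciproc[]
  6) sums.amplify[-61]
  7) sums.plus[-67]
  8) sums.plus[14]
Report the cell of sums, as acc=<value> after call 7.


Answer: acc=-13071/196

Derivation:
[in] sums.shrink 7
= -7
[in] sums.plus <last>
= -14
[in] sums.amplify <last>
= 196
[in] sums.flip
= -196
[in] sums.reciproc
= -1/196
[in] sums.amplify -61
= 61/196
[in] sums.plus -67
= -13071/196
[in] sums.plus 14
= -10327/196


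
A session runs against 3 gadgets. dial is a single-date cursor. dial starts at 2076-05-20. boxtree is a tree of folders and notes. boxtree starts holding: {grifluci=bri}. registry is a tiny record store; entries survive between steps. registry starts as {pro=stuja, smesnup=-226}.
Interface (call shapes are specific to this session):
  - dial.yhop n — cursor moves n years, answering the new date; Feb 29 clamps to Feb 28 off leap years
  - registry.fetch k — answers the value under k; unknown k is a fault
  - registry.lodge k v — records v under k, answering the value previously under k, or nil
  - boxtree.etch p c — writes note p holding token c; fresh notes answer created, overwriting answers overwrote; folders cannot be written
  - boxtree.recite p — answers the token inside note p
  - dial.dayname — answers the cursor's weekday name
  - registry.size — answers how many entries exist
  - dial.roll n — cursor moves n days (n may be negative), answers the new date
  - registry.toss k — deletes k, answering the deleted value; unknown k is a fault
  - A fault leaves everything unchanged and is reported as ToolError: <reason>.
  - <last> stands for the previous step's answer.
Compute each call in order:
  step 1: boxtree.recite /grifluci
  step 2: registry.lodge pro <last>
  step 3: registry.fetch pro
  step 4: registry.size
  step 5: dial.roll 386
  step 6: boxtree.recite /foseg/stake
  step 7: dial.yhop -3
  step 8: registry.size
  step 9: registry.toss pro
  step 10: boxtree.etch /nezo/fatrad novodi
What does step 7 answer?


~$ recite p: /grifluci
:: bri
~$ lodge k: pro v: <last>
:: stuja
~$ fetch k: pro
:: bri
~$ size
:: 2
~$ roll n: 386
:: 2077-06-10
~$ recite p: /foseg/stake
:: ToolError: not found
~$ yhop n: -3
:: 2074-06-10
~$ size
:: 2
~$ toss k: pro
:: bri
~$ etch p: /nezo/fatrad c: novodi
:: ToolError: no parent

Answer: 2074-06-10


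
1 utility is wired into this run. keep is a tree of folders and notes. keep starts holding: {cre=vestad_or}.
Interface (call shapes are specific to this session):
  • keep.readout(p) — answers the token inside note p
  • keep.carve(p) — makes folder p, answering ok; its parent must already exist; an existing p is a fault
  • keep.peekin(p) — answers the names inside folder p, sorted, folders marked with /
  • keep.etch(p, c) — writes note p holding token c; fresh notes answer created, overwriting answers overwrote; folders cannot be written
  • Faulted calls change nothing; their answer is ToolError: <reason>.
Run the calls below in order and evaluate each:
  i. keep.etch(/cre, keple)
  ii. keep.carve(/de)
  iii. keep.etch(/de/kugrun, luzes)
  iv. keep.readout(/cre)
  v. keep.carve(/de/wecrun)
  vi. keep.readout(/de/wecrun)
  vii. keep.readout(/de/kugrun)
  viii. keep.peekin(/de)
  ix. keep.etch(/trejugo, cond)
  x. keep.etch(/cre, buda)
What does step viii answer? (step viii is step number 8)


Answer: [kugrun, wecrun/]

Derivation:
% keep.etch p: /cre c: keple
  overwrote
% keep.carve p: /de
  ok
% keep.etch p: /de/kugrun c: luzes
  created
% keep.readout p: /cre
  keple
% keep.carve p: /de/wecrun
  ok
% keep.readout p: /de/wecrun
  ToolError: is a directory
% keep.readout p: /de/kugrun
  luzes
% keep.peekin p: /de
  [kugrun, wecrun/]
% keep.etch p: /trejugo c: cond
  created
% keep.etch p: /cre c: buda
  overwrote


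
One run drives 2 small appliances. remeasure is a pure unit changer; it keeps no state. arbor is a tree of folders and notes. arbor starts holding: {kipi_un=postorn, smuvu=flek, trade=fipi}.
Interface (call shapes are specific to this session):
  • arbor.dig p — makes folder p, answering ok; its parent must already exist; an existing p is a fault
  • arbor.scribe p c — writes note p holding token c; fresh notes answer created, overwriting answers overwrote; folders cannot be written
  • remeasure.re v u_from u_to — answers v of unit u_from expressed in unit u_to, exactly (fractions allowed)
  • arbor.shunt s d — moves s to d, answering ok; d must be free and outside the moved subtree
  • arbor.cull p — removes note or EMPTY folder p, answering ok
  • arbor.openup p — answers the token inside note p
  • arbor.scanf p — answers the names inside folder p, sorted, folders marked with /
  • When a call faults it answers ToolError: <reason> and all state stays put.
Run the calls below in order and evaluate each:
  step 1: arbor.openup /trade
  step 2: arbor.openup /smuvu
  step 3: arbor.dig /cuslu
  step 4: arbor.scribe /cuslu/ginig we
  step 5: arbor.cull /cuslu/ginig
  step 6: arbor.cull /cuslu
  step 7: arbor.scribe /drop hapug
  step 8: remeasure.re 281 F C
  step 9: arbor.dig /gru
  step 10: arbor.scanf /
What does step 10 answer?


Answer: [drop, gru/, kipi_un, smuvu, trade]

Derivation:
Do: arbor.openup[/trade]
See: fipi
Do: arbor.openup[/smuvu]
See: flek
Do: arbor.dig[/cuslu]
See: ok
Do: arbor.scribe[/cuslu/ginig; we]
See: created
Do: arbor.cull[/cuslu/ginig]
See: ok
Do: arbor.cull[/cuslu]
See: ok
Do: arbor.scribe[/drop; hapug]
See: created
Do: remeasure.re[281; F; C]
See: 415/3
Do: arbor.dig[/gru]
See: ok
Do: arbor.scanf[/]
See: [drop, gru/, kipi_un, smuvu, trade]


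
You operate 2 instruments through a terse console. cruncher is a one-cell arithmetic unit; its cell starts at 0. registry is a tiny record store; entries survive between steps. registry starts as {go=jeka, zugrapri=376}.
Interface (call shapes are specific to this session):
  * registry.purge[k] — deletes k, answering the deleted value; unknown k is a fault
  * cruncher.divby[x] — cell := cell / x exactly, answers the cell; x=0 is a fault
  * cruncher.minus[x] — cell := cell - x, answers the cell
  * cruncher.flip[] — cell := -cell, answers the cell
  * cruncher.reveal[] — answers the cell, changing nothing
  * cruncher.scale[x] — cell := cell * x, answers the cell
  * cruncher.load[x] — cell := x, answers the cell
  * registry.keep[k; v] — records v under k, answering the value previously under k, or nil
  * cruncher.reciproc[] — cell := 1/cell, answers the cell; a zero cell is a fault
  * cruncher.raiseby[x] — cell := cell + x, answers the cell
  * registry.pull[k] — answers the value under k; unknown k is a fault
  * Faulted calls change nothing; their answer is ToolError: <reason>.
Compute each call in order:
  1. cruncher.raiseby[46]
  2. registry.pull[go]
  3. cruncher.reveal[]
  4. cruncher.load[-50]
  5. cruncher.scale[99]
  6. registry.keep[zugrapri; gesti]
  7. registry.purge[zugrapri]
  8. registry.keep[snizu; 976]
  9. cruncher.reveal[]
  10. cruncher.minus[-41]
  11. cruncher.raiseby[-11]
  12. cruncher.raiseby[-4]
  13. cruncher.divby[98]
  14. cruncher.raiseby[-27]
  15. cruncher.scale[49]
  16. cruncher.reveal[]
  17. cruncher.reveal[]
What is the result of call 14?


~$ raiseby x: 46
:: 46
~$ pull k: go
:: jeka
~$ reveal
:: 46
~$ load x: -50
:: -50
~$ scale x: 99
:: -4950
~$ keep k: zugrapri v: gesti
:: 376
~$ purge k: zugrapri
:: gesti
~$ keep k: snizu v: 976
:: nil
~$ reveal
:: -4950
~$ minus x: -41
:: -4909
~$ raiseby x: -11
:: -4920
~$ raiseby x: -4
:: -4924
~$ divby x: 98
:: -2462/49
~$ raiseby x: -27
:: -3785/49
~$ scale x: 49
:: -3785
~$ reveal
:: -3785
~$ reveal
:: -3785

Answer: -3785/49


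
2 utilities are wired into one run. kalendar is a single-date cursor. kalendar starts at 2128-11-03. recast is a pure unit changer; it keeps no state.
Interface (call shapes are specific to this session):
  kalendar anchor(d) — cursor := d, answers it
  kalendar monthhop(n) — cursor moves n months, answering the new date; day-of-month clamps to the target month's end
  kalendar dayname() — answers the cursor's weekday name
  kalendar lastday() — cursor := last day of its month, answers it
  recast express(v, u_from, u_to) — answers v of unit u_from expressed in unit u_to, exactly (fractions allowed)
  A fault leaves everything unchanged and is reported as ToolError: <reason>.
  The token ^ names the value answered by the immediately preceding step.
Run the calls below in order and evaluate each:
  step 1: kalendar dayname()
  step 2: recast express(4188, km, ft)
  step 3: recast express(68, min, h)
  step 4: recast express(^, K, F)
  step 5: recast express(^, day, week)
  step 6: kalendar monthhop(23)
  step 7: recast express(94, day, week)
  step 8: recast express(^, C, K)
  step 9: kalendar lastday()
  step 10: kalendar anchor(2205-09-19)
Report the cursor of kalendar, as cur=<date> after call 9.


Answer: cur=2130-10-31

Derivation:
$ kalendar dayname
:: Wednesday
$ recast express v→4188 u_from→km u_to→ft
:: 1745000000/127
$ recast express v→68 u_from→min u_to→h
:: 17/15
$ recast express v→^ u_from→K u_to→F
:: -45763/100
$ recast express v→^ u_from→day u_to→week
:: -45763/700
$ kalendar monthhop n→23
:: 2130-10-03
$ recast express v→94 u_from→day u_to→week
:: 94/7
$ recast express v→^ u_from→C u_to→K
:: 40121/140
$ kalendar lastday
:: 2130-10-31
$ kalendar anchor d→2205-09-19
:: 2205-09-19
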